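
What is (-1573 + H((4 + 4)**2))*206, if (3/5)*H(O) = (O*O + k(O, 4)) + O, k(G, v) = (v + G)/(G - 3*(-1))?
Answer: 222020002/201 ≈ 1.1046e+6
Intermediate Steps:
k(G, v) = (G + v)/(3 + G) (k(G, v) = (G + v)/(G + 3) = (G + v)/(3 + G))
H(O) = 5*O/3 + 5*O**2/3 + 5*(4 + O)/(3*(3 + O)) (H(O) = 5*((O*O + (O + 4)/(3 + O)) + O)/3 = 5*((O**2 + (4 + O)/(3 + O)) + O)/3 = 5*(O + O**2 + (4 + O)/(3 + O))/3 = 5*O/3 + 5*O**2/3 + 5*(4 + O)/(3*(3 + O)))
(-1573 + H((4 + 4)**2))*206 = (-1573 + 5*(4 + (4 + 4)**2 + (4 + 4)**2*(1 + (4 + 4)**2)*(3 + (4 + 4)**2))/(3*(3 + (4 + 4)**2)))*206 = (-1573 + 5*(4 + 8**2 + 8**2*(1 + 8**2)*(3 + 8**2))/(3*(3 + 8**2)))*206 = (-1573 + 5*(4 + 64 + 64*(1 + 64)*(3 + 64))/(3*(3 + 64)))*206 = (-1573 + (5/3)*(4 + 64 + 64*65*67)/67)*206 = (-1573 + (5/3)*(1/67)*(4 + 64 + 278720))*206 = (-1573 + (5/3)*(1/67)*278788)*206 = (-1573 + 1393940/201)*206 = (1077767/201)*206 = 222020002/201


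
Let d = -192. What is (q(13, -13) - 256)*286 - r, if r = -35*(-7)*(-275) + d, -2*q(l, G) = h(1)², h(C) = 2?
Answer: -6221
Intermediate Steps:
q(l, G) = -2 (q(l, G) = -½*2² = -½*4 = -2)
r = -67567 (r = -35*(-7)*(-275) - 192 = 245*(-275) - 192 = -67375 - 192 = -67567)
(q(13, -13) - 256)*286 - r = (-2 - 256)*286 - 1*(-67567) = -258*286 + 67567 = -73788 + 67567 = -6221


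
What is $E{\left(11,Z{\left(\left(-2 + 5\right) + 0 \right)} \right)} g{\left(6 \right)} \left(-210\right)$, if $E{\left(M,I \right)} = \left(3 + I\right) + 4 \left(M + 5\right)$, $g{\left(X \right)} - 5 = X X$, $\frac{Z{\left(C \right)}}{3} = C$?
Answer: $-654360$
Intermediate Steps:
$Z{\left(C \right)} = 3 C$
$g{\left(X \right)} = 5 + X^{2}$ ($g{\left(X \right)} = 5 + X X = 5 + X^{2}$)
$E{\left(M,I \right)} = 23 + I + 4 M$ ($E{\left(M,I \right)} = \left(3 + I\right) + 4 \left(5 + M\right) = \left(3 + I\right) + \left(20 + 4 M\right) = 23 + I + 4 M$)
$E{\left(11,Z{\left(\left(-2 + 5\right) + 0 \right)} \right)} g{\left(6 \right)} \left(-210\right) = \left(23 + 3 \left(\left(-2 + 5\right) + 0\right) + 4 \cdot 11\right) \left(5 + 6^{2}\right) \left(-210\right) = \left(23 + 3 \left(3 + 0\right) + 44\right) \left(5 + 36\right) \left(-210\right) = \left(23 + 3 \cdot 3 + 44\right) 41 \left(-210\right) = \left(23 + 9 + 44\right) 41 \left(-210\right) = 76 \cdot 41 \left(-210\right) = 3116 \left(-210\right) = -654360$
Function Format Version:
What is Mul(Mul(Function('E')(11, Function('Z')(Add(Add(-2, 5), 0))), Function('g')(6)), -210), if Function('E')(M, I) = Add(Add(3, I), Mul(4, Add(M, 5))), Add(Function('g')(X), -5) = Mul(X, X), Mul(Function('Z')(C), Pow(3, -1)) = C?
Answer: -654360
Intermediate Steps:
Function('Z')(C) = Mul(3, C)
Function('g')(X) = Add(5, Pow(X, 2)) (Function('g')(X) = Add(5, Mul(X, X)) = Add(5, Pow(X, 2)))
Function('E')(M, I) = Add(23, I, Mul(4, M)) (Function('E')(M, I) = Add(Add(3, I), Mul(4, Add(5, M))) = Add(Add(3, I), Add(20, Mul(4, M))) = Add(23, I, Mul(4, M)))
Mul(Mul(Function('E')(11, Function('Z')(Add(Add(-2, 5), 0))), Function('g')(6)), -210) = Mul(Mul(Add(23, Mul(3, Add(Add(-2, 5), 0)), Mul(4, 11)), Add(5, Pow(6, 2))), -210) = Mul(Mul(Add(23, Mul(3, Add(3, 0)), 44), Add(5, 36)), -210) = Mul(Mul(Add(23, Mul(3, 3), 44), 41), -210) = Mul(Mul(Add(23, 9, 44), 41), -210) = Mul(Mul(76, 41), -210) = Mul(3116, -210) = -654360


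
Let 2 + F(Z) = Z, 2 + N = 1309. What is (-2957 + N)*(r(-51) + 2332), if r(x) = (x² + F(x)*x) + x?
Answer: -12515250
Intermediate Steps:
N = 1307 (N = -2 + 1309 = 1307)
F(Z) = -2 + Z
r(x) = x + x² + x*(-2 + x) (r(x) = (x² + (-2 + x)*x) + x = (x² + x*(-2 + x)) + x = x + x² + x*(-2 + x))
(-2957 + N)*(r(-51) + 2332) = (-2957 + 1307)*(-51*(-1 + 2*(-51)) + 2332) = -1650*(-51*(-1 - 102) + 2332) = -1650*(-51*(-103) + 2332) = -1650*(5253 + 2332) = -1650*7585 = -12515250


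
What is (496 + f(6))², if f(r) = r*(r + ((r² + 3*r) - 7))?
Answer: 662596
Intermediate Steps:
f(r) = r*(-7 + r² + 4*r) (f(r) = r*(r + (-7 + r² + 3*r)) = r*(-7 + r² + 4*r))
(496 + f(6))² = (496 + 6*(-7 + 6² + 4*6))² = (496 + 6*(-7 + 36 + 24))² = (496 + 6*53)² = (496 + 318)² = 814² = 662596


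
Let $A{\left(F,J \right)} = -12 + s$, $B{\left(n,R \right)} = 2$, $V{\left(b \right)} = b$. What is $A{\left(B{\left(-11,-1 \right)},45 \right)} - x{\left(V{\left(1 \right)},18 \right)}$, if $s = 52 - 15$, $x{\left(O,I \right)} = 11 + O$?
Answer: $13$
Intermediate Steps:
$s = 37$ ($s = 52 - 15 = 37$)
$A{\left(F,J \right)} = 25$ ($A{\left(F,J \right)} = -12 + 37 = 25$)
$A{\left(B{\left(-11,-1 \right)},45 \right)} - x{\left(V{\left(1 \right)},18 \right)} = 25 - \left(11 + 1\right) = 25 - 12 = 13$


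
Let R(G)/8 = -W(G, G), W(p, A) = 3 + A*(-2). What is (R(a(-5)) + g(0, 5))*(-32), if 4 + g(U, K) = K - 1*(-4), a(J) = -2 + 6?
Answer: -1440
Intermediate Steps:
a(J) = 4
W(p, A) = 3 - 2*A
g(U, K) = K (g(U, K) = -4 + (K - 1*(-4)) = -4 + (K + 4) = -4 + (4 + K) = K)
R(G) = -24 + 16*G (R(G) = 8*(-(3 - 2*G)) = 8*(-3 + 2*G) = -24 + 16*G)
(R(a(-5)) + g(0, 5))*(-32) = ((-24 + 16*4) + 5)*(-32) = ((-24 + 64) + 5)*(-32) = (40 + 5)*(-32) = 45*(-32) = -1440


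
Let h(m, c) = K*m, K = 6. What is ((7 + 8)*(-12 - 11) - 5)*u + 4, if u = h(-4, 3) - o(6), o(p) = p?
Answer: 10504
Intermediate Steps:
h(m, c) = 6*m
u = -30 (u = 6*(-4) - 1*6 = -24 - 6 = -30)
((7 + 8)*(-12 - 11) - 5)*u + 4 = ((7 + 8)*(-12 - 11) - 5)*(-30) + 4 = (15*(-23) - 5)*(-30) + 4 = (-345 - 5)*(-30) + 4 = -350*(-30) + 4 = 10500 + 4 = 10504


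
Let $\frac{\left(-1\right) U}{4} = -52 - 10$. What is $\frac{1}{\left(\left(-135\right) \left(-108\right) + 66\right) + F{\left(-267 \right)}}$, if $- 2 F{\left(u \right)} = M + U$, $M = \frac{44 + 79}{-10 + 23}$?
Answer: $\frac{26}{377449} \approx 6.8884 \cdot 10^{-5}$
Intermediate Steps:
$U = 248$ ($U = - 4 \left(-52 - 10\right) = \left(-4\right) \left(-62\right) = 248$)
$M = \frac{123}{13} \approx 9.4615$
$F{\left(u \right)} = - \frac{3347}{26}$ ($F{\left(u \right)} = - \frac{\frac{123}{13} + 248}{2} = \left(- \frac{1}{2}\right) \frac{3347}{13} = - \frac{3347}{26}$)
$\frac{1}{\left(\left(-135\right) \left(-108\right) + 66\right) + F{\left(-267 \right)}} = \frac{1}{\left(\left(-135\right) \left(-108\right) + 66\right) - \frac{3347}{26}} = \frac{1}{\left(14580 + 66\right) - \frac{3347}{26}} = \frac{1}{14646 - \frac{3347}{26}} = \frac{1}{\frac{377449}{26}} = \frac{26}{377449}$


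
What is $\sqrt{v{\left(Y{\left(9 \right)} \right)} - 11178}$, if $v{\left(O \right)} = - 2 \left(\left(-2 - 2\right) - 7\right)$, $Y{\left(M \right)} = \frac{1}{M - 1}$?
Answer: $2 i \sqrt{2789} \approx 105.62 i$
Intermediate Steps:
$Y{\left(M \right)} = \frac{1}{-1 + M}$
$v{\left(O \right)} = 22$ ($v{\left(O \right)} = - 2 \left(\left(-2 - 2\right) - 7\right) = - 2 \left(-4 - 7\right) = \left(-2\right) \left(-11\right) = 22$)
$\sqrt{v{\left(Y{\left(9 \right)} \right)} - 11178} = \sqrt{22 - 11178} = \sqrt{-11156} = 2 i \sqrt{2789}$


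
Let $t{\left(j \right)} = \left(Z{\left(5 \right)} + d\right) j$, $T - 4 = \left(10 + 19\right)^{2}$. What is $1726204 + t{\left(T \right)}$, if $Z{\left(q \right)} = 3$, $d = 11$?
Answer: $1738034$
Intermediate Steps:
$T = 845$ ($T = 4 + \left(10 + 19\right)^{2} = 4 + 29^{2} = 4 + 841 = 845$)
$t{\left(j \right)} = 14 j$ ($t{\left(j \right)} = \left(3 + 11\right) j = 14 j$)
$1726204 + t{\left(T \right)} = 1726204 + 14 \cdot 845 = 1726204 + 11830 = 1738034$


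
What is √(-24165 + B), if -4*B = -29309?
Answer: I*√67351/2 ≈ 129.76*I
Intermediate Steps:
B = 29309/4 (B = -¼*(-29309) = 29309/4 ≈ 7327.3)
√(-24165 + B) = √(-24165 + 29309/4) = √(-67351/4) = I*√67351/2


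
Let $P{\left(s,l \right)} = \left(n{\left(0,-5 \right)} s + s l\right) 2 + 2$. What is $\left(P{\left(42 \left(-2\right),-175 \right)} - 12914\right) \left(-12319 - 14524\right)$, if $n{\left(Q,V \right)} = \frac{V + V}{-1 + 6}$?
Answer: $-451606632$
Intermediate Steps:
$n{\left(Q,V \right)} = \frac{2 V}{5}$
$P{\left(s,l \right)} = 2 - 4 s + 2 l s$ ($P{\left(s,l \right)} = \left(\frac{2}{5} \left(-5\right) s + s l\right) 2 + 2 = \left(- 2 s + l s\right) 2 + 2 = \left(- 4 s + 2 l s\right) + 2 = 2 - 4 s + 2 l s$)
$\left(P{\left(42 \left(-2\right),-175 \right)} - 12914\right) \left(-12319 - 14524\right) = \left(\left(2 - 4 \cdot 42 \left(-2\right) + 2 \left(-175\right) 42 \left(-2\right)\right) - 12914\right) \left(-12319 - 14524\right) = \left(\left(2 - -336 + 2 \left(-175\right) \left(-84\right)\right) - 12914\right) \left(-26843\right) = \left(\left(2 + 336 + 29400\right) - 12914\right) \left(-26843\right) = \left(29738 - 12914\right) \left(-26843\right) = 16824 \left(-26843\right) = -451606632$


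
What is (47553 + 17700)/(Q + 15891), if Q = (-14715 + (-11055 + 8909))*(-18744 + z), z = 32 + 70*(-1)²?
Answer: 21751/104779551 ≈ 0.00020759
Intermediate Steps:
z = 102 (z = 32 + 70*1 = 32 + 70 = 102)
Q = 314322762 (Q = (-14715 + (-11055 + 8909))*(-18744 + 102) = (-14715 - 2146)*(-18642) = -16861*(-18642) = 314322762)
(47553 + 17700)/(Q + 15891) = (47553 + 17700)/(314322762 + 15891) = 65253/314338653 = 65253*(1/314338653) = 21751/104779551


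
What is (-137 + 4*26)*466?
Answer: -15378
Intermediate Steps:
(-137 + 4*26)*466 = (-137 + 104)*466 = -33*466 = -15378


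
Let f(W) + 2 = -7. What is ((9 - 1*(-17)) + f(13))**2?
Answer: 289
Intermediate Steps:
f(W) = -9 (f(W) = -2 - 7 = -9)
((9 - 1*(-17)) + f(13))**2 = ((9 - 1*(-17)) - 9)**2 = ((9 + 17) - 9)**2 = (26 - 9)**2 = 17**2 = 289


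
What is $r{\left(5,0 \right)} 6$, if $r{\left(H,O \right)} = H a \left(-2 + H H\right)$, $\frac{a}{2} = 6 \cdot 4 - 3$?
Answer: $28980$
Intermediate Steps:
$a = 42$ ($a = 2 \left(6 \cdot 4 - 3\right) = 2 \left(24 - 3\right) = 2 \cdot 21 = 42$)
$r{\left(H,O \right)} = 42 H \left(-2 + H^{2}\right)$ ($r{\left(H,O \right)} = H 42 \left(-2 + H H\right) = 42 H \left(-2 + H^{2}\right)$)
$r{\left(5,0 \right)} 6 = 42 \cdot 5 \left(-2 + 5^{2}\right) 6 = 42 \cdot 5 \left(-2 + 25\right) 6 = 42 \cdot 5 \cdot 23 \cdot 6 = 4830 \cdot 6 = 28980$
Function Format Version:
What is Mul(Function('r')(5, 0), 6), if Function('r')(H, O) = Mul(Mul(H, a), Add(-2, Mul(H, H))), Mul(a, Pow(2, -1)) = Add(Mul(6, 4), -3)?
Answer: 28980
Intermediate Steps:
a = 42 (a = Mul(2, Add(Mul(6, 4), -3)) = Mul(2, Add(24, -3)) = Mul(2, 21) = 42)
Function('r')(H, O) = Mul(42, H, Add(-2, Pow(H, 2))) (Function('r')(H, O) = Mul(Mul(H, 42), Add(-2, Mul(H, H))) = Mul(Mul(42, H), Add(-2, Pow(H, 2))) = Mul(42, H, Add(-2, Pow(H, 2))))
Mul(Function('r')(5, 0), 6) = Mul(Mul(42, 5, Add(-2, Pow(5, 2))), 6) = Mul(Mul(42, 5, Add(-2, 25)), 6) = Mul(Mul(42, 5, 23), 6) = Mul(4830, 6) = 28980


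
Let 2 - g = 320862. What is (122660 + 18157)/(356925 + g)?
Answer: 140817/36065 ≈ 3.9045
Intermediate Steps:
g = -320860 (g = 2 - 1*320862 = 2 - 320862 = -320860)
(122660 + 18157)/(356925 + g) = (122660 + 18157)/(356925 - 320860) = 140817/36065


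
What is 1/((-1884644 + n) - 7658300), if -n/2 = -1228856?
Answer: -1/7085232 ≈ -1.4114e-7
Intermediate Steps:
n = 2457712 (n = -2*(-1228856) = 2457712)
1/((-1884644 + n) - 7658300) = 1/((-1884644 + 2457712) - 7658300) = 1/(573068 - 7658300) = 1/(-7085232) = -1/7085232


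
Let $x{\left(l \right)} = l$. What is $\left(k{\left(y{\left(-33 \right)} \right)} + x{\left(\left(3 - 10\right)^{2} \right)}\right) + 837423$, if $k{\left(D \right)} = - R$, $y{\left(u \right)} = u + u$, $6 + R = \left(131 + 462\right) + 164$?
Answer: $836721$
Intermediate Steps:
$R = 751$ ($R = -6 + \left(\left(131 + 462\right) + 164\right) = -6 + \left(593 + 164\right) = -6 + 757 = 751$)
$y{\left(u \right)} = 2 u$
$k{\left(D \right)} = -751$ ($k{\left(D \right)} = \left(-1\right) 751 = -751$)
$\left(k{\left(y{\left(-33 \right)} \right)} + x{\left(\left(3 - 10\right)^{2} \right)}\right) + 837423 = \left(-751 + \left(3 - 10\right)^{2}\right) + 837423 = \left(-751 + \left(-7\right)^{2}\right) + 837423 = \left(-751 + 49\right) + 837423 = -702 + 837423 = 836721$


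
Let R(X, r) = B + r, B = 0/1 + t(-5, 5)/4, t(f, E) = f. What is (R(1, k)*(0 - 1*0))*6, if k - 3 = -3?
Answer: 0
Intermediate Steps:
k = 0 (k = 3 - 3 = 0)
B = -5/4 (B = 0/1 - 5/4 = 0*1 - 5*¼ = 0 - 5/4 = -5/4 ≈ -1.2500)
R(X, r) = -5/4 + r
(R(1, k)*(0 - 1*0))*6 = ((-5/4 + 0)*(0 - 1*0))*6 = -5*(0 + 0)/4*6 = -5/4*0*6 = 0*6 = 0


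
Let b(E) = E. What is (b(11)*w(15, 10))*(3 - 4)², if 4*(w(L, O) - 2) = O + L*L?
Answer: 2673/4 ≈ 668.25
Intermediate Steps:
w(L, O) = 2 + O/4 + L²/4 (w(L, O) = 2 + (O + L*L)/4 = 2 + (O + L²)/4 = 2 + (O/4 + L²/4) = 2 + O/4 + L²/4)
(b(11)*w(15, 10))*(3 - 4)² = (11*(2 + (¼)*10 + (¼)*15²))*(3 - 4)² = (11*(2 + 5/2 + (¼)*225))*(-1)² = (11*(2 + 5/2 + 225/4))*1 = (11*(243/4))*1 = (2673/4)*1 = 2673/4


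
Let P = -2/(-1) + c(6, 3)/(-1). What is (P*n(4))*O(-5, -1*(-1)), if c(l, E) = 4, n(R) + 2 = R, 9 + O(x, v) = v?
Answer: 32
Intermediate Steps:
O(x, v) = -9 + v
n(R) = -2 + R
P = -2 (P = -2/(-1) + 4/(-1) = -2*(-1) + 4*(-1) = 2 - 4 = -2)
(P*n(4))*O(-5, -1*(-1)) = (-2*(-2 + 4))*(-9 - 1*(-1)) = (-2*2)*(-9 + 1) = -4*(-8) = 32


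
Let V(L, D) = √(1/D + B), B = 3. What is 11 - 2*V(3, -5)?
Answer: 11 - 2*√70/5 ≈ 7.6534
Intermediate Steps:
V(L, D) = √(3 + 1/D) (V(L, D) = √(1/D + 3) = √(3 + 1/D))
11 - 2*V(3, -5) = 11 - 2*√(3 + 1/(-5)) = 11 - 2*√(3 - ⅕) = 11 - 2*√70/5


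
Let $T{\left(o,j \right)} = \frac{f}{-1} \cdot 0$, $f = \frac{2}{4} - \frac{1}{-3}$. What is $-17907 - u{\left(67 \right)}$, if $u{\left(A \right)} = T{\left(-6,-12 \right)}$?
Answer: $-17907$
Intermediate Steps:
$f = \frac{5}{6}$ ($f = 2 \cdot \frac{1}{4} - - \frac{1}{3} = \frac{1}{2} + \frac{1}{3} = \frac{5}{6} \approx 0.83333$)
$T{\left(o,j \right)} = 0$ ($T{\left(o,j \right)} = \frac{5}{6 \left(-1\right)} 0 = \frac{5}{6} \left(-1\right) 0 = \left(- \frac{5}{6}\right) 0 = 0$)
$u{\left(A \right)} = 0$
$-17907 - u{\left(67 \right)} = -17907 - 0 = -17907 + 0 = -17907$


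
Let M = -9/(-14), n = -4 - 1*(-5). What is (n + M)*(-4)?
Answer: -46/7 ≈ -6.5714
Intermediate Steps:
n = 1 (n = -4 + 5 = 1)
M = 9/14 (M = -9*(-1/14) = 9/14 ≈ 0.64286)
(n + M)*(-4) = (1 + 9/14)*(-4) = (23/14)*(-4) = -46/7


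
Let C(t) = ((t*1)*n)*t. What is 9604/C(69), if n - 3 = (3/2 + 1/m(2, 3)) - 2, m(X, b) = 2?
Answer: 9604/14283 ≈ 0.67241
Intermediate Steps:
n = 3 (n = 3 + ((3/2 + 1/2) - 2) = 3 + (2 - 2) = 3 + 0 = 3)
C(t) = 3*t**2 (C(t) = ((t*1)*3)*t = (t*3)*t = (3*t)*t = 3*t**2)
9604/C(69) = 9604/((3*69**2)) = 9604/((3*4761)) = 9604/14283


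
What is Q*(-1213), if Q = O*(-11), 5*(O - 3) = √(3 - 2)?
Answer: 213488/5 ≈ 42698.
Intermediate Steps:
O = 16/5 (O = 3 + √(3 - 2)/5 = 3 + √1/5 = 3 + (⅕)*1 = 3 + ⅕ = 16/5 ≈ 3.2000)
Q = -176/5 (Q = (16/5)*(-11) = -176/5 ≈ -35.200)
Q*(-1213) = -176/5*(-1213) = 213488/5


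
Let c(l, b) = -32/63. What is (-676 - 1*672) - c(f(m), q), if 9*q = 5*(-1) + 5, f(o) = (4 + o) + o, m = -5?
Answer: -84892/63 ≈ -1347.5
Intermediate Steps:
f(o) = 4 + 2*o
q = 0 (q = (5*(-1) + 5)/9 = (-5 + 5)/9 = (1/9)*0 = 0)
c(l, b) = -32/63 (c(l, b) = -32*1/63 = -32/63)
(-676 - 1*672) - c(f(m), q) = (-676 - 1*672) - 1*(-32/63) = (-676 - 672) + 32/63 = -1348 + 32/63 = -84892/63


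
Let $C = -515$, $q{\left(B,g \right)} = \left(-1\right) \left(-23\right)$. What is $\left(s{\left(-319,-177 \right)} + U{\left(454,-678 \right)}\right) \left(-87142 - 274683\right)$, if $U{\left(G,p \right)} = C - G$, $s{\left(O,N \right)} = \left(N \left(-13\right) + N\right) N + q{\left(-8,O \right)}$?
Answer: $136369671550$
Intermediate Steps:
$q{\left(B,g \right)} = 23$
$s{\left(O,N \right)} = 23 - 12 N^{2}$ ($s{\left(O,N \right)} = \left(N \left(-13\right) + N\right) N + 23 = \left(- 13 N + N\right) N + 23 = - 12 N N + 23 = - 12 N^{2} + 23 = 23 - 12 N^{2}$)
$U{\left(G,p \right)} = -515 - G$
$\left(s{\left(-319,-177 \right)} + U{\left(454,-678 \right)}\right) \left(-87142 - 274683\right) = \left(\left(23 - 12 \left(-177\right)^{2}\right) - 969\right) \left(-87142 - 274683\right) = \left(\left(23 - 375948\right) - 969\right) \left(-361825\right) = \left(-375925 - 969\right) \left(-361825\right) = \left(-376894\right) \left(-361825\right) = 136369671550$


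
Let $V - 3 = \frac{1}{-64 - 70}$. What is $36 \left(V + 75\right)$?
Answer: $\frac{188118}{67} \approx 2807.7$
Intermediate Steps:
$V = \frac{401}{134}$ ($V = 3 + \frac{1}{-64 - 70} = 3 + \frac{1}{-134} = 3 - \frac{1}{134} = \frac{401}{134} \approx 2.9925$)
$36 \left(V + 75\right) = 36 \left(\frac{401}{134} + 75\right) = 36 \cdot \frac{10451}{134} = \frac{188118}{67}$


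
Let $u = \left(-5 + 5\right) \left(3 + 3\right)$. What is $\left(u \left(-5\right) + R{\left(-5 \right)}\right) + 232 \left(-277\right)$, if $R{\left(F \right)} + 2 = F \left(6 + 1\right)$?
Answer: $-64301$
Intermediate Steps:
$R{\left(F \right)} = -2 + 7 F$ ($R{\left(F \right)} = -2 + F \left(6 + 1\right) = -2 + F 7 = -2 + 7 F$)
$u = 0$ ($u = 0 \cdot 6 = 0$)
$\left(u \left(-5\right) + R{\left(-5 \right)}\right) + 232 \left(-277\right) = \left(0 \left(-5\right) + \left(-2 + 7 \left(-5\right)\right)\right) + 232 \left(-277\right) = \left(0 - 37\right) - 64264 = -37 - 64264 = -64301$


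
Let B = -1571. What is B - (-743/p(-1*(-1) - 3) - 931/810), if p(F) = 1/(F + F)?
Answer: -3678899/810 ≈ -4541.9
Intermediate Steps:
p(F) = 1/(2*F)
B - (-743/p(-1*(-1) - 3) - 931/810) = -1571 - (-743/(1/(2*(-1*(-1) - 3))) - 931/810) = -1571 - (-743/(1/(2*(1 - 3))) - 931*1/810) = -1571 - (-743/((½)/(-2)) - 931/810) = -1571 - (-743/((½)*(-½)) - 931/810) = -1571 - (-743/(-¼) - 931/810) = -1571 - (-743*(-4) - 931/810) = -1571 - (2972 - 931/810) = -1571 - 1*2406389/810 = -1571 - 2406389/810 = -3678899/810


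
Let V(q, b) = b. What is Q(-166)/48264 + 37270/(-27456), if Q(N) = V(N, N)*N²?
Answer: -2653972297/27607008 ≈ -96.134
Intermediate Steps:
Q(N) = N³ (Q(N) = N*N² = N³)
Q(-166)/48264 + 37270/(-27456) = (-166)³/48264 + 37270/(-27456) = -4574296*1/48264 + 37270*(-1/27456) = -571787/6033 - 18635/13728 = -2653972297/27607008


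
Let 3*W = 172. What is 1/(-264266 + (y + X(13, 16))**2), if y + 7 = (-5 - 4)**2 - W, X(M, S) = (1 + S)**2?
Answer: -9/1537505 ≈ -5.8536e-6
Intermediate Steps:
W = 172/3 (W = (1/3)*172 = 172/3 ≈ 57.333)
y = 50/3 (y = -7 + ((-5 - 4)**2 - 1*172/3) = -7 + ((-9)**2 - 172/3) = -7 + (81 - 172/3) = -7 + 71/3 = 50/3 ≈ 16.667)
1/(-264266 + (y + X(13, 16))**2) = 1/(-264266 + (50/3 + (1 + 16)**2)**2) = 1/(-264266 + (50/3 + 17**2)**2) = 1/(-264266 + (50/3 + 289)**2) = 1/(-264266 + (917/3)**2) = 1/(-264266 + 840889/9) = 1/(-1537505/9) = -9/1537505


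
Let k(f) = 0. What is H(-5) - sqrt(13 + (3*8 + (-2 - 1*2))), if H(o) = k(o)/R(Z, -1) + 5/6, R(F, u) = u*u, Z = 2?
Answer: 5/6 - sqrt(33) ≈ -4.9112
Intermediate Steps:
R(F, u) = u**2
H(o) = 5/6 (H(o) = 0/((-1)**2) + 5/6 = 0/1 + 5*(1/6) = 0*1 + 5/6 = 0 + 5/6 = 5/6)
H(-5) - sqrt(13 + (3*8 + (-2 - 1*2))) = 5/6 - sqrt(13 + (3*8 + (-2 - 1*2))) = 5/6 - sqrt(13 + (24 + (-2 - 2))) = 5/6 - sqrt(13 + (24 - 4)) = 5/6 - sqrt(13 + 20) = 5/6 - sqrt(33)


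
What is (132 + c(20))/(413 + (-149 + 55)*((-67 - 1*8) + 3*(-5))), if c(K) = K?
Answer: 8/467 ≈ 0.017131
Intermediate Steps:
(132 + c(20))/(413 + (-149 + 55)*((-67 - 1*8) + 3*(-5))) = (132 + 20)/(413 + (-149 + 55)*((-67 - 1*8) + 3*(-5))) = 152/(413 - 94*((-67 - 8) - 15)) = 152/(413 - 94*(-75 - 15)) = 152/(413 - 94*(-90)) = 152/(413 + 8460) = 152/8873 = 152*(1/8873) = 8/467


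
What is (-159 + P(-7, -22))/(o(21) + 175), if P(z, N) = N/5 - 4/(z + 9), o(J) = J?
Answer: -827/980 ≈ -0.84388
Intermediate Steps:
P(z, N) = -4/(9 + z) + N/5 (P(z, N) = N*(⅕) - 4/(9 + z) = N/5 - 4/(9 + z) = -4/(9 + z) + N/5)
(-159 + P(-7, -22))/(o(21) + 175) = (-159 + (-20 + 9*(-22) - 22*(-7))/(5*(9 - 7)))/(21 + 175) = (-159 + (⅕)*(-20 - 198 + 154)/2)/196 = (-159 + (⅕)*(½)*(-64))*(1/196) = (-159 - 32/5)*(1/196) = -827/5*1/196 = -827/980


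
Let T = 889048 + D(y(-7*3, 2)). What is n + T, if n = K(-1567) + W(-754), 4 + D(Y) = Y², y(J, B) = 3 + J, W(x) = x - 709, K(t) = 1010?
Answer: 888915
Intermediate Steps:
W(x) = -709 + x
D(Y) = -4 + Y²
n = -453 (n = 1010 + (-709 - 754) = 1010 - 1463 = -453)
T = 889368 (T = 889048 + (-4 + (3 - 7*3)²) = 889048 + (-4 + (3 - 21)²) = 889048 + (-4 + (-18)²) = 889048 + (-4 + 324) = 889048 + 320 = 889368)
n + T = -453 + 889368 = 888915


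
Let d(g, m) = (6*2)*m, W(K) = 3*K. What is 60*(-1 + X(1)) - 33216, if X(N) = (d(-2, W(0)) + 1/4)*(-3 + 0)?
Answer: -33321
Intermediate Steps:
d(g, m) = 12*m
X(N) = -3/4 (X(N) = (12*(3*0) + 1/4)*(-3 + 0) = (12*0 + 1/4)*(-3) = (0 + 1/4)*(-3) = (1/4)*(-3) = -3/4)
60*(-1 + X(1)) - 33216 = 60*(-1 - 3/4) - 33216 = 60*(-7/4) - 33216 = -105 - 33216 = -33321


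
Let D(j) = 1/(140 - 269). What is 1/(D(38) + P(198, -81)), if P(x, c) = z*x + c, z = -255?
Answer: -129/6523660 ≈ -1.9774e-5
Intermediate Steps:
D(j) = -1/129 (D(j) = 1/(-129) = -1/129)
P(x, c) = c - 255*x (P(x, c) = -255*x + c = c - 255*x)
1/(D(38) + P(198, -81)) = 1/(-1/129 + (-81 - 255*198)) = 1/(-1/129 + (-81 - 50490)) = 1/(-1/129 - 50571) = 1/(-6523660/129) = -129/6523660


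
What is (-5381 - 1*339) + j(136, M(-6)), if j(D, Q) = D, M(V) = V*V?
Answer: -5584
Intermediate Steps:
M(V) = V²
(-5381 - 1*339) + j(136, M(-6)) = (-5381 - 1*339) + 136 = (-5381 - 339) + 136 = -5720 + 136 = -5584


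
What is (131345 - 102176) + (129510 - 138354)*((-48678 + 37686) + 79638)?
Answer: -607076055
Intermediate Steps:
(131345 - 102176) + (129510 - 138354)*((-48678 + 37686) + 79638) = 29169 - 8844*(-10992 + 79638) = 29169 - 8844*68646 = 29169 - 607105224 = -607076055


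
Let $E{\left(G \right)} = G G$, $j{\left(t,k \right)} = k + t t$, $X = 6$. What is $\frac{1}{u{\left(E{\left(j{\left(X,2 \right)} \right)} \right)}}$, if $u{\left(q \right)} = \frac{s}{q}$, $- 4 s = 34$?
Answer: $- \frac{2888}{17} \approx -169.88$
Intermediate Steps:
$s = - \frac{17}{2}$ ($s = \left(- \frac{1}{4}\right) 34 = - \frac{17}{2} \approx -8.5$)
$j{\left(t,k \right)} = k + t^{2}$
$E{\left(G \right)} = G^{2}$
$u{\left(q \right)} = - \frac{17}{2 q}$
$\frac{1}{u{\left(E{\left(j{\left(X,2 \right)} \right)} \right)}} = \frac{1}{\left(- \frac{17}{2}\right) \frac{1}{\left(2 + 6^{2}\right)^{2}}} = \frac{1}{\left(- \frac{17}{2}\right) \frac{1}{\left(2 + 36\right)^{2}}} = \frac{1}{\left(- \frac{17}{2}\right) \frac{1}{38^{2}}} = \frac{1}{\left(- \frac{17}{2}\right) \frac{1}{1444}} = \frac{1}{- \frac{17}{2888}} = - \frac{2888}{17}$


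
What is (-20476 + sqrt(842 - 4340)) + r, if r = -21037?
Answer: -41513 + I*sqrt(3498) ≈ -41513.0 + 59.144*I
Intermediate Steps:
(-20476 + sqrt(842 - 4340)) + r = (-20476 + sqrt(842 - 4340)) - 21037 = (-20476 + sqrt(-3498)) - 21037 = (-20476 + I*sqrt(3498)) - 21037 = -41513 + I*sqrt(3498)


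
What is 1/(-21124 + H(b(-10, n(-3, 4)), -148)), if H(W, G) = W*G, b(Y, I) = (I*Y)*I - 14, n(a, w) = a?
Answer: -1/5732 ≈ -0.00017446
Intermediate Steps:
b(Y, I) = -14 + Y*I² (b(Y, I) = Y*I² - 14 = -14 + Y*I²)
H(W, G) = G*W
1/(-21124 + H(b(-10, n(-3, 4)), -148)) = 1/(-21124 - 148*(-14 - 10*(-3)²)) = 1/(-21124 - 148*(-14 - 10*9)) = 1/(-21124 - 148*(-14 - 90)) = 1/(-21124 - 148*(-104)) = 1/(-21124 + 15392) = 1/(-5732) = -1/5732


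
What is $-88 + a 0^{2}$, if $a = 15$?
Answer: $-88$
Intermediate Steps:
$-88 + a 0^{2} = -88 + 15 \cdot 0^{2} = -88 + 15 \cdot 0 = -88 + 0 = -88$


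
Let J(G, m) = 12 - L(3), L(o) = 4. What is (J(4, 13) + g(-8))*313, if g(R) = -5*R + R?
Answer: 12520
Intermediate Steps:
J(G, m) = 8 (J(G, m) = 12 - 1*4 = 12 - 4 = 8)
g(R) = -4*R
(J(4, 13) + g(-8))*313 = (8 - 4*(-8))*313 = (8 + 32)*313 = 40*313 = 12520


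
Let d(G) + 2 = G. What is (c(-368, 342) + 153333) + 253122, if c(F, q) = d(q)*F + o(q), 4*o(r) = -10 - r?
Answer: 281247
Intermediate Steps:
o(r) = -5/2 - r/4 (o(r) = (-10 - r)/4 = -5/2 - r/4)
d(G) = -2 + G
c(F, q) = -5/2 - q/4 + F*(-2 + q) (c(F, q) = (-2 + q)*F + (-5/2 - q/4) = F*(-2 + q) + (-5/2 - q/4) = -5/2 - q/4 + F*(-2 + q))
(c(-368, 342) + 153333) + 253122 = ((-5/2 - ¼*342 - 368*(-2 + 342)) + 153333) + 253122 = ((-5/2 - 171/2 - 368*340) + 153333) + 253122 = ((-5/2 - 171/2 - 125120) + 153333) + 253122 = (-125208 + 153333) + 253122 = 28125 + 253122 = 281247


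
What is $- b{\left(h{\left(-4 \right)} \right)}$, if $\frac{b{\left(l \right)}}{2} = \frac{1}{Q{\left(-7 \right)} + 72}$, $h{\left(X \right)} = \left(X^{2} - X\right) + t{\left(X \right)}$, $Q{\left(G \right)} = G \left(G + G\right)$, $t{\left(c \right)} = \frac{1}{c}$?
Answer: $- \frac{1}{85} \approx -0.011765$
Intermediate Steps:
$Q{\left(G \right)} = 2 G^{2}$ ($Q{\left(G \right)} = G 2 G = 2 G^{2}$)
$h{\left(X \right)} = \frac{1}{X} + X^{2} - X$ ($h{\left(X \right)} = \left(X^{2} - X\right) + \frac{1}{X} = \frac{1}{X} + X^{2} - X$)
$b{\left(l \right)} = \frac{1}{85}$ ($b{\left(l \right)} = \frac{2}{2 \left(-7\right)^{2} + 72} = \frac{2}{2 \cdot 49 + 72} = \frac{2}{98 + 72} = \frac{2}{170} = 2 \cdot \frac{1}{170} = \frac{1}{85}$)
$- b{\left(h{\left(-4 \right)} \right)} = \left(-1\right) \frac{1}{85} = - \frac{1}{85}$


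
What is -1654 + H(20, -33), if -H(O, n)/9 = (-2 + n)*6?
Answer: 236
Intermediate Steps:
H(O, n) = 108 - 54*n (H(O, n) = -9*(-2 + n)*6 = -9*(-12 + 6*n) = 108 - 54*n)
-1654 + H(20, -33) = -1654 + (108 - 54*(-33)) = -1654 + (108 + 1782) = -1654 + 1890 = 236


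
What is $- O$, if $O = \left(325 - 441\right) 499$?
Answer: $57884$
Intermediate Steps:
$O = -57884$ ($O = \left(-116\right) 499 = -57884$)
$- O = \left(-1\right) \left(-57884\right) = 57884$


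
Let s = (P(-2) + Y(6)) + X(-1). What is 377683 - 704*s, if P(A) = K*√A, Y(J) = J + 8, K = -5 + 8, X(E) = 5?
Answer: 364307 - 2112*I*√2 ≈ 3.6431e+5 - 2986.8*I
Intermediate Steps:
K = 3
Y(J) = 8 + J
P(A) = 3*√A
s = 19 + 3*I*√2 (s = (3*√(-2) + (8 + 6)) + 5 = (3*(I*√2) + 14) + 5 = (3*I*√2 + 14) + 5 = (14 + 3*I*√2) + 5 = 19 + 3*I*√2 ≈ 19.0 + 4.2426*I)
377683 - 704*s = 377683 - 704*(19 + 3*I*√2) = 377683 + (-13376 - 2112*I*√2) = 364307 - 2112*I*√2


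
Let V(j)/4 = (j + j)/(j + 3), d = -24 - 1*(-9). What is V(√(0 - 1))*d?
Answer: 12*I*(-3 + I) ≈ -12.0 - 36.0*I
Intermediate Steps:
d = -15 (d = -24 + 9 = -15)
V(j) = 8*j/(3 + j) (V(j) = 4*((j + j)/(j + 3)) = 4*((2*j)/(3 + j)) = 4*(2*j/(3 + j)) = 8*j/(3 + j))
V(√(0 - 1))*d = (8*√(0 - 1)/(3 + √(0 - 1)))*(-15) = (8*√(-1)/(3 + √(-1)))*(-15) = (8*I/(3 + I))*(-15) = (8*I*((3 - I)/10))*(-15) = (4*I*(3 - I)/5)*(-15) = -12*I*(3 - I)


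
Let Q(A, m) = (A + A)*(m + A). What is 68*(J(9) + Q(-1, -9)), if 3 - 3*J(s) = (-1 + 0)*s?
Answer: 1632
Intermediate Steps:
J(s) = 1 + s/3 (J(s) = 1 - (-1 + 0)*s/3 = 1 - (-1)*s/3 = 1 + s/3)
Q(A, m) = 2*A*(A + m) (Q(A, m) = (2*A)*(A + m) = 2*A*(A + m))
68*(J(9) + Q(-1, -9)) = 68*((1 + (1/3)*9) + 2*(-1)*(-1 - 9)) = 68*((1 + 3) + 2*(-1)*(-10)) = 68*(4 + 20) = 68*24 = 1632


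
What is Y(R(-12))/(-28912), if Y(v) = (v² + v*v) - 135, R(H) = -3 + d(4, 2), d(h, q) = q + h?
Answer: 9/2224 ≈ 0.0040468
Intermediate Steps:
d(h, q) = h + q
R(H) = 3 (R(H) = -3 + (4 + 2) = -3 + 6 = 3)
Y(v) = -135 + 2*v² (Y(v) = (v² + v²) - 135 = 2*v² - 135 = -135 + 2*v²)
Y(R(-12))/(-28912) = (-135 + 2*3²)/(-28912) = (-135 + 2*9)*(-1/28912) = (-135 + 18)*(-1/28912) = -117*(-1/28912) = 9/2224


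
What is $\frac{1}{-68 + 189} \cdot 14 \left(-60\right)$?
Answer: $- \frac{840}{121} \approx -6.9421$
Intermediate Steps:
$\frac{1}{-68 + 189} \cdot 14 \left(-60\right) = \frac{1}{121} \cdot 14 \left(-60\right) = \frac{14}{121} \left(-60\right) = - \frac{840}{121}$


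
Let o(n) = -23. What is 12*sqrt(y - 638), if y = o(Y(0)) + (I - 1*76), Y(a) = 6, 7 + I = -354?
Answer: 36*I*sqrt(122) ≈ 397.63*I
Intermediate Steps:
I = -361 (I = -7 - 354 = -361)
y = -460 (y = -23 + (-361 - 1*76) = -23 + (-361 - 76) = -23 - 437 = -460)
12*sqrt(y - 638) = 12*sqrt(-460 - 638) = 12*sqrt(-1098) = 12*(3*I*sqrt(122)) = 36*I*sqrt(122)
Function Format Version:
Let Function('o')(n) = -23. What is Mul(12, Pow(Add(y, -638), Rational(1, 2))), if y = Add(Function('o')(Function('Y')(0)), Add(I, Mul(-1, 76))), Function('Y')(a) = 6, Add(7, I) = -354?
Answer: Mul(36, I, Pow(122, Rational(1, 2))) ≈ Mul(397.63, I)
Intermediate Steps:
I = -361 (I = Add(-7, -354) = -361)
y = -460 (y = Add(-23, Add(-361, Mul(-1, 76))) = Add(-23, Add(-361, -76)) = Add(-23, -437) = -460)
Mul(12, Pow(Add(y, -638), Rational(1, 2))) = Mul(12, Pow(Add(-460, -638), Rational(1, 2))) = Mul(12, Pow(-1098, Rational(1, 2))) = Mul(12, Mul(3, I, Pow(122, Rational(1, 2)))) = Mul(36, I, Pow(122, Rational(1, 2)))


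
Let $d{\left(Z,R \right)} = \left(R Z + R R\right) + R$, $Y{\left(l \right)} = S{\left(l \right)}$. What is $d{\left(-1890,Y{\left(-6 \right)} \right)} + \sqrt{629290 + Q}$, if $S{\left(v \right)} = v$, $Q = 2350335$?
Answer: $11370 + 55 \sqrt{985} \approx 13096.0$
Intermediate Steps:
$Y{\left(l \right)} = l$
$d{\left(Z,R \right)} = R + R^{2} + R Z$ ($d{\left(Z,R \right)} = \left(R Z + R^{2}\right) + R = \left(R^{2} + R Z\right) + R = R + R^{2} + R Z$)
$d{\left(-1890,Y{\left(-6 \right)} \right)} + \sqrt{629290 + Q} = - 6 \left(1 - 6 - 1890\right) + \sqrt{629290 + 2350335} = \left(-6\right) \left(-1895\right) + \sqrt{2979625} = 11370 + 55 \sqrt{985}$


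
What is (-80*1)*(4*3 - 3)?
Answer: -720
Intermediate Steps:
(-80*1)*(4*3 - 3) = -80*(12 - 3) = -80*9 = -720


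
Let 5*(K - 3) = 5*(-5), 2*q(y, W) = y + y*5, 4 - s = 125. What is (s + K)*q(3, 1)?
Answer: -1107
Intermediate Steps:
s = -121 (s = 4 - 1*125 = 4 - 125 = -121)
q(y, W) = 3*y (q(y, W) = (y + y*5)/2 = (y + 5*y)/2 = (6*y)/2 = 3*y)
K = -2 (K = 3 + (5*(-5))/5 = 3 + (⅕)*(-25) = 3 - 5 = -2)
(s + K)*q(3, 1) = (-121 - 2)*(3*3) = -123*9 = -1107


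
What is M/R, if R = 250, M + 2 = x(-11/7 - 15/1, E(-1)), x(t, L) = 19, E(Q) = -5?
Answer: 17/250 ≈ 0.068000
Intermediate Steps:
M = 17 (M = -2 + 19 = 17)
M/R = 17/250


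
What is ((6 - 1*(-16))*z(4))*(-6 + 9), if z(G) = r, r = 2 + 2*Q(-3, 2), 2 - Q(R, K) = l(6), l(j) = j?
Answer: -396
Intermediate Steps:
Q(R, K) = -4 (Q(R, K) = 2 - 1*6 = 2 - 6 = -4)
r = -6 (r = 2 + 2*(-4) = 2 - 8 = -6)
z(G) = -6
((6 - 1*(-16))*z(4))*(-6 + 9) = ((6 - 1*(-16))*(-6))*(-6 + 9) = ((6 + 16)*(-6))*3 = (22*(-6))*3 = -132*3 = -396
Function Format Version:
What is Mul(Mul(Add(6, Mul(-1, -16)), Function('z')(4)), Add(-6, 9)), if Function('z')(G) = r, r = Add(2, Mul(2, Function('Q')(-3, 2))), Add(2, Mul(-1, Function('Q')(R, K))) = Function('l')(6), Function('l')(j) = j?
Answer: -396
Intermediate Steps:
Function('Q')(R, K) = -4 (Function('Q')(R, K) = Add(2, Mul(-1, 6)) = Add(2, -6) = -4)
r = -6 (r = Add(2, Mul(2, -4)) = Add(2, -8) = -6)
Function('z')(G) = -6
Mul(Mul(Add(6, Mul(-1, -16)), Function('z')(4)), Add(-6, 9)) = Mul(Mul(Add(6, Mul(-1, -16)), -6), Add(-6, 9)) = Mul(Mul(Add(6, 16), -6), 3) = Mul(Mul(22, -6), 3) = Mul(-132, 3) = -396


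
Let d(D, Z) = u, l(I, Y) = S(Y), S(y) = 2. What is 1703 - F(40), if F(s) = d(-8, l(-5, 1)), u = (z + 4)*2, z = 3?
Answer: 1689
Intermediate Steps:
u = 14 (u = (3 + 4)*2 = 7*2 = 14)
l(I, Y) = 2
d(D, Z) = 14
F(s) = 14
1703 - F(40) = 1703 - 1*14 = 1703 - 14 = 1689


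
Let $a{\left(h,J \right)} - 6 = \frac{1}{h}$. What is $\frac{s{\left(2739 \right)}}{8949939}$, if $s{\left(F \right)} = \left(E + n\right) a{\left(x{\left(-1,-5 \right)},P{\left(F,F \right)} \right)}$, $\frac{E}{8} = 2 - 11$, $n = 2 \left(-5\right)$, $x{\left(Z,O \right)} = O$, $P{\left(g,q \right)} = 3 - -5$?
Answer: $- \frac{2378}{44749695} \approx -5.314 \cdot 10^{-5}$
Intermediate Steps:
$P{\left(g,q \right)} = 8$ ($P{\left(g,q \right)} = 3 + 5 = 8$)
$a{\left(h,J \right)} = 6 + \frac{1}{h}$
$n = -10$
$E = -72$ ($E = 8 \left(2 - 11\right) = 8 \left(-9\right) = -72$)
$s{\left(F \right)} = - \frac{2378}{5}$ ($s{\left(F \right)} = \left(-72 - 10\right) \left(6 + \frac{1}{-5}\right) = - 82 \left(6 - \frac{1}{5}\right) = \left(-82\right) \frac{29}{5} = - \frac{2378}{5}$)
$\frac{s{\left(2739 \right)}}{8949939} = - \frac{2378}{5 \cdot 8949939} = \left(- \frac{2378}{5}\right) \frac{1}{8949939} = - \frac{2378}{44749695}$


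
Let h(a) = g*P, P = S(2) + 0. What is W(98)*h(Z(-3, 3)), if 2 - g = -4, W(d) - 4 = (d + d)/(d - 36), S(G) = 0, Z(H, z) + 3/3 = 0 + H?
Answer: 0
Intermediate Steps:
Z(H, z) = -1 + H (Z(H, z) = -1 + (0 + H) = -1 + H)
W(d) = 4 + 2*d/(-36 + d) (W(d) = 4 + (d + d)/(d - 36) = 4 + (2*d)/(-36 + d) = 4 + 2*d/(-36 + d))
g = 6 (g = 2 - 1*(-4) = 2 + 4 = 6)
P = 0 (P = 0 + 0 = 0)
h(a) = 0 (h(a) = 6*0 = 0)
W(98)*h(Z(-3, 3)) = (6*(-24 + 98)/(-36 + 98))*0 = (6*74/62)*0 = (6*(1/62)*74)*0 = (222/31)*0 = 0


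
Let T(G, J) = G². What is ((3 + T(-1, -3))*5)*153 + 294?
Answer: 3354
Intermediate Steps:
((3 + T(-1, -3))*5)*153 + 294 = ((3 + (-1)²)*5)*153 + 294 = ((3 + 1)*5)*153 + 294 = (4*5)*153 + 294 = 20*153 + 294 = 3060 + 294 = 3354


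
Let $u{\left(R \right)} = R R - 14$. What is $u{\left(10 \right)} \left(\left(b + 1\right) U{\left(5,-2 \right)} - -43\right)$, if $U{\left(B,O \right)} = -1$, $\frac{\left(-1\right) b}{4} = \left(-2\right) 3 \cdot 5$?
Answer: $-6708$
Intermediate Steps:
$b = 120$ ($b = - 4 \left(-2\right) 3 \cdot 5 = - 4 \left(\left(-6\right) 5\right) = \left(-4\right) \left(-30\right) = 120$)
$u{\left(R \right)} = -14 + R^{2}$ ($u{\left(R \right)} = R^{2} - 14 = -14 + R^{2}$)
$u{\left(10 \right)} \left(\left(b + 1\right) U{\left(5,-2 \right)} - -43\right) = \left(-14 + 10^{2}\right) \left(\left(120 + 1\right) \left(-1\right) - -43\right) = \left(-14 + 100\right) \left(121 \left(-1\right) + 43\right) = 86 \left(-121 + 43\right) = 86 \left(-78\right) = -6708$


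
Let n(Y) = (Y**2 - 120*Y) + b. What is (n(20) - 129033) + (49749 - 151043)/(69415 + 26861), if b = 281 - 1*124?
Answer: -6300159535/48138 ≈ -1.3088e+5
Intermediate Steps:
b = 157 (b = 281 - 124 = 157)
n(Y) = 157 + Y**2 - 120*Y (n(Y) = (Y**2 - 120*Y) + 157 = 157 + Y**2 - 120*Y)
(n(20) - 129033) + (49749 - 151043)/(69415 + 26861) = ((157 + 20**2 - 120*20) - 129033) + (49749 - 151043)/(69415 + 26861) = ((157 + 400 - 2400) - 129033) - 101294/96276 = (-1843 - 129033) - 101294*1/96276 = -130876 - 50647/48138 = -6300159535/48138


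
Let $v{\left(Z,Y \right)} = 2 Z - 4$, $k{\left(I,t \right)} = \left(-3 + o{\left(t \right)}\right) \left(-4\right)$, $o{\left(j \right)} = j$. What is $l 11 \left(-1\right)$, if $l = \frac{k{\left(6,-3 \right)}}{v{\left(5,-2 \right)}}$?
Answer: $-44$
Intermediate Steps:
$k{\left(I,t \right)} = 12 - 4 t$ ($k{\left(I,t \right)} = \left(-3 + t\right) \left(-4\right) = 12 - 4 t$)
$v{\left(Z,Y \right)} = -4 + 2 Z$
$l = 4$ ($l = \frac{12 - -12}{-4 + 2 \cdot 5} = \frac{12 + 12}{-4 + 10} = \frac{24}{6} = 24 \cdot \frac{1}{6} = 4$)
$l 11 \left(-1\right) = 4 \cdot 11 \left(-1\right) = 44 \left(-1\right) = -44$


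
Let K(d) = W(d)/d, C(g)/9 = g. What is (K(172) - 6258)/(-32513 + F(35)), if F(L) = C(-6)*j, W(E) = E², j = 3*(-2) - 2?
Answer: 6086/32081 ≈ 0.18971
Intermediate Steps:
C(g) = 9*g
j = -8 (j = -6 - 2 = -8)
K(d) = d (K(d) = d²/d = d)
F(L) = 432 (F(L) = (9*(-6))*(-8) = -54*(-8) = 432)
(K(172) - 6258)/(-32513 + F(35)) = (172 - 6258)/(-32513 + 432) = -6086/(-32081) = -6086*(-1/32081) = 6086/32081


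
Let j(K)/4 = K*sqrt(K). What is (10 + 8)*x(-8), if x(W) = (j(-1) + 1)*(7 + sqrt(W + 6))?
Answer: 126 - 504*I + 18*sqrt(2)*(4 + I) ≈ 227.82 - 478.54*I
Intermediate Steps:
j(K) = 4*K**(3/2) (j(K) = 4*(K*sqrt(K)) = 4*K**(3/2))
x(W) = (1 - 4*I)*(7 + sqrt(6 + W)) (x(W) = (4*(-1)**(3/2) + 1)*(7 + sqrt(W + 6)) = (4*(-I) + 1)*(7 + sqrt(6 + W)) = (-4*I + 1)*(7 + sqrt(6 + W)) = (1 - 4*I)*(7 + sqrt(6 + W)))
(10 + 8)*x(-8) = (10 + 8)*(7 - 28*I + sqrt(6 - 8)*(1 - 4*I)) = 18*(7 - 28*I + sqrt(-2)*(1 - 4*I)) = 18*(7 - 28*I + (I*sqrt(2))*(1 - 4*I)) = 18*(7 - 28*I + I*sqrt(2)*(1 - 4*I)) = 126 - 504*I + 18*I*sqrt(2)*(1 - 4*I)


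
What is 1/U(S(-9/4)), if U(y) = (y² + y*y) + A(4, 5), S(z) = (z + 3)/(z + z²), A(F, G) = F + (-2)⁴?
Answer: 225/4532 ≈ 0.049647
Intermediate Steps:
A(F, G) = 16 + F (A(F, G) = F + 16 = 16 + F)
S(z) = (3 + z)/(z + z²)
U(y) = 20 + 2*y² (U(y) = (y² + y*y) + (16 + 4) = (y² + y²) + 20 = 2*y² + 20 = 20 + 2*y²)
1/U(S(-9/4)) = 1/(20 + 2*((3 - 9/4)/(((-9/4))*(1 - 9/4)))²) = 1/(20 + 2*((3 - 9*¼)/(((-9*¼))*(1 - 9*¼)))²) = 1/(20 + 2*((3 - 9/4)/((-9/4)*(1 - 9/4)))²) = 1/(20 + 2*(-4/9*¾/(-5/4))²) = 1/(20 + 2*(-4/9*(-⅘)*¾)²) = 1/(20 + 2*(4/15)²) = 1/(20 + 2*(16/225)) = 1/(20 + 32/225) = 1/(4532/225) = 225/4532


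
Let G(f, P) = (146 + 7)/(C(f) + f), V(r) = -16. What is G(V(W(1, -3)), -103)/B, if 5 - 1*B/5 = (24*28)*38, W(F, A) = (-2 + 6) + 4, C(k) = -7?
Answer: 153/2936065 ≈ 5.2111e-5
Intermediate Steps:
W(F, A) = 8 (W(F, A) = 4 + 4 = 8)
G(f, P) = 153/(-7 + f) (G(f, P) = (146 + 7)/(-7 + f) = 153/(-7 + f))
B = -127655 (B = 25 - 5*24*28*38 = 25 - 3360*38 = 25 - 5*25536 = 25 - 127680 = -127655)
G(V(W(1, -3)), -103)/B = (153/(-7 - 16))/(-127655) = (153/(-23))*(-1/127655) = (153*(-1/23))*(-1/127655) = -153/23*(-1/127655) = 153/2936065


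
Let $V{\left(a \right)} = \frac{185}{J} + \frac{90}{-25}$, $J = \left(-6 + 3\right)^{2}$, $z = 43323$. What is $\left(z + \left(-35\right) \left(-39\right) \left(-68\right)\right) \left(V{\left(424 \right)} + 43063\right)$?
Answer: $- \frac{31984928402}{15} \approx -2.1323 \cdot 10^{9}$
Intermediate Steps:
$J = 9$ ($J = \left(-3\right)^{2} = 9$)
$V{\left(a \right)} = \frac{763}{45}$ ($V{\left(a \right)} = \frac{185}{9} + \frac{90}{-25} = 185 \cdot \frac{1}{9} + 90 \left(- \frac{1}{25}\right) = \frac{185}{9} - \frac{18}{5} = \frac{763}{45}$)
$\left(z + \left(-35\right) \left(-39\right) \left(-68\right)\right) \left(V{\left(424 \right)} + 43063\right) = \left(43323 + \left(-35\right) \left(-39\right) \left(-68\right)\right) \left(\frac{763}{45} + 43063\right) = \left(43323 + 1365 \left(-68\right)\right) \frac{1938598}{45} = \left(43323 - 92820\right) \frac{1938598}{45} = \left(-49497\right) \frac{1938598}{45} = - \frac{31984928402}{15}$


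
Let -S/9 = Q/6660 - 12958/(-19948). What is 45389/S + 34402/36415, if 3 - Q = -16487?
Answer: -60960379888139/37802666405 ≈ -1612.6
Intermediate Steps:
Q = 16490 (Q = 3 - 1*(-16487) = 3 + 16487 = 16490)
S = -5190535/184519 (S = -9*(16490/6660 - 12958/(-19948)) = -9*(16490*(1/6660) - 12958*(-1/19948)) = -9*(1649/666 + 6479/9974) = -9*5190535/1660671 = -5190535/184519 ≈ -28.130)
45389/S + 34402/36415 = 45389/(-5190535/184519) + 34402/36415 = 45389*(-184519/5190535) + 34402*(1/36415) = -8375132891/5190535 + 34402/36415 = -60960379888139/37802666405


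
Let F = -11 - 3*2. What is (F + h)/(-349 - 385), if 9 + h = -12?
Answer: 19/367 ≈ 0.051771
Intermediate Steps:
h = -21 (h = -9 - 12 = -21)
F = -17 (F = -11 - 6 = -17)
(F + h)/(-349 - 385) = (-17 - 21)/(-349 - 385) = -38/(-734) = -38*(-1/734) = 19/367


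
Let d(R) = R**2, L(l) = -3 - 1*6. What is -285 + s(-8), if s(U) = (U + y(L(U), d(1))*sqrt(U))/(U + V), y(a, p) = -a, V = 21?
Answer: -3713/13 + 18*I*sqrt(2)/13 ≈ -285.62 + 1.9581*I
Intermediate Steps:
L(l) = -9 (L(l) = -3 - 6 = -9)
s(U) = (U + 9*sqrt(U))/(21 + U) (s(U) = (U + (-1*(-9))*sqrt(U))/(U + 21) = (U + 9*sqrt(U))/(21 + U))
-285 + s(-8) = -285 + (-8 + 9*sqrt(-8))/(21 - 8) = -285 + (-8 + 9*(2*I*sqrt(2)))/13 = -285 + (-8 + 18*I*sqrt(2))/13 = -285 + (-8/13 + 18*I*sqrt(2)/13) = -3713/13 + 18*I*sqrt(2)/13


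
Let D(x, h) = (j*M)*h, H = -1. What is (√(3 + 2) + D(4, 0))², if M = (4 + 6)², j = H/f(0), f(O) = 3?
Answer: 5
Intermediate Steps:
j = -⅓ (j = -1/3 = -1*⅓ = -⅓ ≈ -0.33333)
M = 100 (M = 10² = 100)
D(x, h) = -100*h/3 (D(x, h) = (-⅓*100)*h = -100*h/3)
(√(3 + 2) + D(4, 0))² = (√(3 + 2) - 100/3*0)² = (√5 + 0)² = (√5)² = 5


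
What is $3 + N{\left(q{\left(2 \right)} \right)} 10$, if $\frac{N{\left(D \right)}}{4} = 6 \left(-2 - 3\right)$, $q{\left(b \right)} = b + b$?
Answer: $-1197$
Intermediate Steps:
$q{\left(b \right)} = 2 b$
$N{\left(D \right)} = -120$ ($N{\left(D \right)} = 4 \cdot 6 \left(-2 - 3\right) = 4 \cdot 6 \left(-5\right) = 4 \left(-30\right) = -120$)
$3 + N{\left(q{\left(2 \right)} \right)} 10 = 3 - 1200 = -1197$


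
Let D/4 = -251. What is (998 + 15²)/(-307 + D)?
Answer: -1223/1311 ≈ -0.93288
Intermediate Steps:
D = -1004 (D = 4*(-251) = -1004)
(998 + 15²)/(-307 + D) = (998 + 15²)/(-307 - 1004) = (998 + 225)/(-1311) = 1223*(-1/1311) = -1223/1311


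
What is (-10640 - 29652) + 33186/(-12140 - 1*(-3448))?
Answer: -175125625/4346 ≈ -40296.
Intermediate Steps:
(-10640 - 29652) + 33186/(-12140 - 1*(-3448)) = -40292 + 33186/(-12140 + 3448) = -40292 + 33186/(-8692) = -40292 + 33186*(-1/8692) = -40292 - 16593/4346 = -175125625/4346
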